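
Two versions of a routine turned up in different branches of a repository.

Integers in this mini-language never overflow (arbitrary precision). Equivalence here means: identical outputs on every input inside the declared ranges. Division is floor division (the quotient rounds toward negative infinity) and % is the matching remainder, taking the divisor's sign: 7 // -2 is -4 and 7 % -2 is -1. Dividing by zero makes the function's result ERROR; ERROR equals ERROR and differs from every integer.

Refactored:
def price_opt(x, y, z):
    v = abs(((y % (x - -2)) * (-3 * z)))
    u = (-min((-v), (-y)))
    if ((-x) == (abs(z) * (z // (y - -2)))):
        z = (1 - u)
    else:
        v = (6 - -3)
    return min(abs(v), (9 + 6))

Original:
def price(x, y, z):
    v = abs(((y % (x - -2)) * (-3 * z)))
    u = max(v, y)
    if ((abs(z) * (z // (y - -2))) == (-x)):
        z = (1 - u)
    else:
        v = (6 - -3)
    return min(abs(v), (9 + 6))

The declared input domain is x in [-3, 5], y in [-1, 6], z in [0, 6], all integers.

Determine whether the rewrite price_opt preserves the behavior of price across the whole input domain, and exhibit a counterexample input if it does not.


Side by side, the visible changes include: min/max/abs usage differs.
One worked example (x=-2, y=-1, z=4) — price: division by zero -> ERROR; price_opt: division by zero -> ERROR; agreement on ERROR.
Every one of the 504 inputs gives matching results.
verdict: equivalent


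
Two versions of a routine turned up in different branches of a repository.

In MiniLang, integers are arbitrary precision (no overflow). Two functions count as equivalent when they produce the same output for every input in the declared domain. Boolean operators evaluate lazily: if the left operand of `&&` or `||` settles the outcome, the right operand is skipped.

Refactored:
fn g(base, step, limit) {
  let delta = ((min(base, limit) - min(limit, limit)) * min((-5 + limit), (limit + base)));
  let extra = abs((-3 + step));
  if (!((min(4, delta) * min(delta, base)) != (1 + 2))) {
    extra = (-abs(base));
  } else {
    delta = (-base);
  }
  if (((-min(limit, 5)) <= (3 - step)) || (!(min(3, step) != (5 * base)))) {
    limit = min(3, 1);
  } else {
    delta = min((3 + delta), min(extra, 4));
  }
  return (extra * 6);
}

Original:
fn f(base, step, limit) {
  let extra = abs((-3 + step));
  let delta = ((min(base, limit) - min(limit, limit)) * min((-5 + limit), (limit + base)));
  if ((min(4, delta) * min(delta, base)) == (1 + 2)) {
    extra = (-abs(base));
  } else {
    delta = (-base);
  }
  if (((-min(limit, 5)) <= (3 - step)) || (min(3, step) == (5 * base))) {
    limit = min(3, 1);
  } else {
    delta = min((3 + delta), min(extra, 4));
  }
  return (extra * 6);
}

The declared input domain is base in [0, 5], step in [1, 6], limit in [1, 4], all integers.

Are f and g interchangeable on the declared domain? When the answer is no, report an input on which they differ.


Comparing the listings, the differences include: boolean connective usage differs; and comparison usage differs.
Spot check at base=2, step=6, limit=3 — f: extra=3, then delta=2, then ((min(4, delta) * min(delta, base)) == (1 + 2)) is false, then delta=-2, then (((-min(limit, 5)) <= (3 - step)) || (min(3, step) == (5 * base))) is true, then limit=1, then returns 18. g: delta=2, then extra=3, then (!((min(4, delta) * min(delta, base)) != (1 + 2))) is false, then delta=-2, then (((-min(limit, 5)) <= (3 - step)) || (!(min(3, step) != (5 * base)))) is true, then limit=1, then returns 18. Both give 18.
Every one of the 144 inputs gives matching results.
verdict: equivalent


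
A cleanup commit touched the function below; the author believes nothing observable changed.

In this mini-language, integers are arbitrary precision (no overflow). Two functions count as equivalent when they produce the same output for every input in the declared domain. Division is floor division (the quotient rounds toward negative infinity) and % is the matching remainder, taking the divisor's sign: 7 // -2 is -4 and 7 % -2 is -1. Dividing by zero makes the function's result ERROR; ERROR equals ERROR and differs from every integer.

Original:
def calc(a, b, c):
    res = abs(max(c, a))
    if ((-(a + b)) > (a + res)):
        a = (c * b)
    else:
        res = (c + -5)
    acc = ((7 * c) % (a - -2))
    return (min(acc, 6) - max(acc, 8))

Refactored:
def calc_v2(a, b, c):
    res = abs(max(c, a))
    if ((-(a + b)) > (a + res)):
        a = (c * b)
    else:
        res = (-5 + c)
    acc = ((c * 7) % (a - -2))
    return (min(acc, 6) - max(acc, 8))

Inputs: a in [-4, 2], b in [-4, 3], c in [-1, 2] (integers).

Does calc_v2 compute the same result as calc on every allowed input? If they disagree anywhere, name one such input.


The two are interchangeable: same computation, different form, and every declared input agrees.
Spot check at a=-2, b=-3, c=0 — calc: res becomes 0; next ((-(a + b)) > (a + res)) evaluates to true; next a becomes 0; next acc becomes 0; next final value -8. calc_v2: res becomes 0; next ((-(a + b)) > (a + res)) evaluates to true; next a becomes 0; next acc becomes 0; next final value -8. Both give -8.
Sweeping the whole domain (224 inputs) finds no disagreement.
verdict: equivalent


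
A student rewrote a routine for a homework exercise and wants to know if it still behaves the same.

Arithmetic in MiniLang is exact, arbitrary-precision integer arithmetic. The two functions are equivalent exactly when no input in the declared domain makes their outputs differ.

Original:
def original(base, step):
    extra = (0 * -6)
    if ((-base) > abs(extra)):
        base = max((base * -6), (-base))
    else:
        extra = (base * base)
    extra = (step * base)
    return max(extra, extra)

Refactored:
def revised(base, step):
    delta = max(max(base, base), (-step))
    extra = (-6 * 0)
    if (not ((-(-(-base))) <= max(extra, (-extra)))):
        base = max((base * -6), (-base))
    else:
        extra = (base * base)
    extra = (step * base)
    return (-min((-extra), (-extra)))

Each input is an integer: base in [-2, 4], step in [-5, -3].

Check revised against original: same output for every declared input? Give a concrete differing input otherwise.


Behavior is preserved: although local variable names differ; and min/max/abs usage differs; and statement counts differ; and boolean connective usage differs; and comparison usage differs, the outputs never diverge.
One worked example (base=-1, step=-3) — original: extra = 0; ((-base) > abs(extra)) -> true; base = 6; extra = -18; return -18; revised: delta = 3; extra = 0; (not ((-(-(-base))) <= max(extra, (-extra)))) -> true; base = 6; extra = -18; return -18; agreement on -18.
Sweeping the whole domain (21 inputs) finds no disagreement.
verdict: equivalent


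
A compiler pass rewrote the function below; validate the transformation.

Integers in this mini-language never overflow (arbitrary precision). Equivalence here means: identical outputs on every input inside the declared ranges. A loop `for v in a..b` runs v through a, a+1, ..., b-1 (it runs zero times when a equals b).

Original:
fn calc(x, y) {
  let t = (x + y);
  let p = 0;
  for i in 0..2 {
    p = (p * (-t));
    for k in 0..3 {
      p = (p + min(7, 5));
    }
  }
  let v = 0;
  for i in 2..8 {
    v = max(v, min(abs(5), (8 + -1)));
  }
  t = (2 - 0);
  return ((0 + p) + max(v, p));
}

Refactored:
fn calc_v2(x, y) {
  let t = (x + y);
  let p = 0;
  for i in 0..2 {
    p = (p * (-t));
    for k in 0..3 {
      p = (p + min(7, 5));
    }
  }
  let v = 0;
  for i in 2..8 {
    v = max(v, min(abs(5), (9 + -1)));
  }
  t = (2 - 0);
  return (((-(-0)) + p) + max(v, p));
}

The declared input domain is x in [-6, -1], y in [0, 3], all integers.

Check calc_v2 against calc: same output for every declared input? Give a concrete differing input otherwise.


Equivalent. The suspicious edit (`8` became `9`) never changes the result for any input inside the declared domain.
Checked all 24 inputs in the declared domain: the outputs agree on every one.
One worked example (x=-6, y=0) — calc: t becomes -6; next p becomes 0; next at i=0:; next p becomes 0; next at k=0:; next p becomes 5; next at k=1:; next p becomes 10; next at k=2:; next p becomes 15; next at i=1:; next p becomes 90; next at k=0:; next p becomes 95; next at k=1:; next p becomes 100; next at k=2:; next p becomes 105; next v becomes 0; next at i=2:; next v becomes 5; next at i=3:; next v becomes 5; next at i=4:; next v becomes 5; next at i=5:; next v becomes 5; next at i=6:; next v becomes 5; next at i=7:; next v becomes 5; next t becomes 2; next final value 210; calc_v2: t becomes -6; next p becomes 0; next at i=0:; next p becomes 0; next at k=0:; next p becomes 5; next at k=1:; next p becomes 10; next at k=2:; next p becomes 15; next at i=1:; next p becomes 90; next at k=0:; next p becomes 95; next at k=1:; next p becomes 100; next at k=2:; next p becomes 105; next v becomes 0; next at i=2:; next v becomes 5; next at i=3:; next v becomes 5; next at i=4:; next v becomes 5; next at i=5:; next v becomes 5; next at i=6:; next v becomes 5; next at i=7:; next v becomes 5; next t becomes 2; next final value 210; agreement on 210.
verdict: equivalent


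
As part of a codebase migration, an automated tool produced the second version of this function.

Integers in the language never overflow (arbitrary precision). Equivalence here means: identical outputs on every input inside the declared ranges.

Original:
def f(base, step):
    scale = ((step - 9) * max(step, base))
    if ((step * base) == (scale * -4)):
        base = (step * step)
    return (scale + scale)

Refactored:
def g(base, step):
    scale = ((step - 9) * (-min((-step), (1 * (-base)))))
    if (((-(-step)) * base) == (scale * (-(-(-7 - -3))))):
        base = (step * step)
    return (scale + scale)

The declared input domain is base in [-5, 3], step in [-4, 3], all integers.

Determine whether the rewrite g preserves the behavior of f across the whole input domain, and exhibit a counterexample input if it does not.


Reading the diff, among the changes: constant usage differs, plus min/max/abs usage differs, plus arithmetic usage differs.
One worked example (base=-5, step=-2) — f: scale=22, then ((step * base) == (scale * -4)) is false, then returns 44; g: scale=22, then (((-(-step)) * base) == (scale * (-(-(-7 - -3))))) is false, then returns 44; agreement on 44.
Checked all 72 inputs in the declared domain: the outputs agree on every one.
verdict: equivalent


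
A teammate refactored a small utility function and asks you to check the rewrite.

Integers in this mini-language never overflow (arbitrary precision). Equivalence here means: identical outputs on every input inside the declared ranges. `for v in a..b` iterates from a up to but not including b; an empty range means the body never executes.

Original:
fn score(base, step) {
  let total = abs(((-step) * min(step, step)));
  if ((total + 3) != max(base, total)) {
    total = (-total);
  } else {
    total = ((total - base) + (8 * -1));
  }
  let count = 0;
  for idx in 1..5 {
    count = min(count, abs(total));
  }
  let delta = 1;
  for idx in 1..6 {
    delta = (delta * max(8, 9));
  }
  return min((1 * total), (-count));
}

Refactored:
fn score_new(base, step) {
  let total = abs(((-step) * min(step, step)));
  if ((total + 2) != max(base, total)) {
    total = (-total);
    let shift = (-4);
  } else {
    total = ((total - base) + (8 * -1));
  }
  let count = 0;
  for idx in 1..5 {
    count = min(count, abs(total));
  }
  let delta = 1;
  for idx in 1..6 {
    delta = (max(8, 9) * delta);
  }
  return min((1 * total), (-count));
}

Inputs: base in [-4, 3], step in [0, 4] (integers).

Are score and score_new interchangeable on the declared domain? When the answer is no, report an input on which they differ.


Not equivalent: base=2, step=0 separates them (0 vs -10).
score: total = 0; ((total + 3) != max(base, total)) -> true; total = 0; count = 0; [idx=1]; count = 0; [idx=2]; count = 0; [idx=3]; count = 0; [idx=4]; count = 0; delta = 1; [idx=1]; delta = 9; [idx=2]; delta = 81; [idx=3]; delta = 729; [idx=4]; delta = 6561; [idx=5]; delta = 59049; return 0
score_new: total = 0; ((total + 2) != max(base, total)) -> false; total = -10; count = 0; [idx=1]; count = 0; [idx=2]; count = 0; [idx=3]; count = 0; [idx=4]; count = 0; delta = 1; [idx=1]; delta = 9; [idx=2]; delta = 81; [idx=3]; delta = 729; [idx=4]; delta = 6561; [idx=5]; delta = 59049; return -10
verdict: not equivalent; witness: base=2, step=0


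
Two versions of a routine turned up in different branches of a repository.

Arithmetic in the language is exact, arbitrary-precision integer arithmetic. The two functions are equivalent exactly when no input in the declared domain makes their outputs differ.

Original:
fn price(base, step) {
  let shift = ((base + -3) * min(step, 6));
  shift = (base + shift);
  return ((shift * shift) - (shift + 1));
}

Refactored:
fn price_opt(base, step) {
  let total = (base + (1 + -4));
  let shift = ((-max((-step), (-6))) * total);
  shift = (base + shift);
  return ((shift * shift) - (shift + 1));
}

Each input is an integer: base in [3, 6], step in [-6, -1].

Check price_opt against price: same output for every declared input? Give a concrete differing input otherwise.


The two are interchangeable: local variable names differ, and constant usage differs, and statement counts differ, and min/max/abs usage differs, and arithmetic usage differs, and every declared input agrees.
One worked example (base=6, step=-4) — price: shift := -12 | shift := -6 | result 41; price_opt: total := 3 | shift := -12 | shift := -6 | result 41; agreement on 41.
Sweeping the whole domain (24 inputs) finds no disagreement.
verdict: equivalent


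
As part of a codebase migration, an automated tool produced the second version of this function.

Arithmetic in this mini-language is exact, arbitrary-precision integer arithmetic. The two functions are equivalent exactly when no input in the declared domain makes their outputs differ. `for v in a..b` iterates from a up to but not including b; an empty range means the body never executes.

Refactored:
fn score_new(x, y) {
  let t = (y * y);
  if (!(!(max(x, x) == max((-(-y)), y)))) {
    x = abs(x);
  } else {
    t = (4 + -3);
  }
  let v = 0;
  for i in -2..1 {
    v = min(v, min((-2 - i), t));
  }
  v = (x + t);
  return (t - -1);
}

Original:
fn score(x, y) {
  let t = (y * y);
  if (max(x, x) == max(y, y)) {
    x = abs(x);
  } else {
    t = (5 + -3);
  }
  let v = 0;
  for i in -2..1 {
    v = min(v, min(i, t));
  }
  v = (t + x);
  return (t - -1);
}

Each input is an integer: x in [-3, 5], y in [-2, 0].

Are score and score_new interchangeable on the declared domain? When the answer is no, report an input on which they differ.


There is a counterexample at x=-3, y=-2: 3 on one side, 2 on the other.
score: t becomes 4; next (max(x, x) == max(y, y)) evaluates to false; next t becomes 2; next v becomes 0; next at i=-2:; next v becomes -2; next at i=-1:; next v becomes -2; next at i=0:; next v becomes -2; next v becomes -1; next final value 3
score_new: t becomes 4; next (!(!(max(x, x) == max((-(-y)), y)))) evaluates to false; next t becomes 1; next v becomes 0; next at i=-2:; next v becomes 0; next at i=-1:; next v becomes -1; next at i=0:; next v becomes -2; next v becomes -2; next final value 2
verdict: not equivalent; witness: x=-3, y=-2


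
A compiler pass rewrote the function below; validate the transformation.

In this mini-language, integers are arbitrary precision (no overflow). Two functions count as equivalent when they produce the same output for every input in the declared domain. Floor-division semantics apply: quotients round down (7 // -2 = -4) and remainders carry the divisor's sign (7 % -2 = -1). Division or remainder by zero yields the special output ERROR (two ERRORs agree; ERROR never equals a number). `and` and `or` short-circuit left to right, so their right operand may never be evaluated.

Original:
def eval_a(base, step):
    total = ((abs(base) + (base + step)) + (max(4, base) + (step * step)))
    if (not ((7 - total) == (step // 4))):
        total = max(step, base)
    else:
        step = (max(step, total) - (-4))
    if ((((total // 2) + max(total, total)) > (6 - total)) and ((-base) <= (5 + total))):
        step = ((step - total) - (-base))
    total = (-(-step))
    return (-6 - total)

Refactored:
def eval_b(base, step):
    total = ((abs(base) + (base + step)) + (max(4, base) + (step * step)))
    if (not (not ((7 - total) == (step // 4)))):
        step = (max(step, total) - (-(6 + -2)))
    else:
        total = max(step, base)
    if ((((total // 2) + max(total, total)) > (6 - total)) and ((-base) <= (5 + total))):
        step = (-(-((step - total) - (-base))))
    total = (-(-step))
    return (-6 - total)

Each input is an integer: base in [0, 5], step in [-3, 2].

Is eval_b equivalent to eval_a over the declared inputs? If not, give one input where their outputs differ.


The two are interchangeable: boolean connective usage differs; also arithmetic usage differs; also constant usage differs, and every declared input agrees.
One worked example (base=0, step=-2) — eval_a: total=6, then (not ((7 - total) == (step // 4))) is true, then total=0, then ((((total // 2) + max(total, total)) > (6 - total)) and ((-base) <= (5 + total))) is false, then total=-2, then returns -4; eval_b: total=6, then (not (not ((7 - total) == (step // 4)))) is false, then total=0, then ((((total // 2) + max(total, total)) > (6 - total)) and ((-base) <= (5 + total))) is false, then total=-2, then returns -4; agreement on -4.
Sweeping the whole domain (36 inputs) finds no disagreement.
verdict: equivalent


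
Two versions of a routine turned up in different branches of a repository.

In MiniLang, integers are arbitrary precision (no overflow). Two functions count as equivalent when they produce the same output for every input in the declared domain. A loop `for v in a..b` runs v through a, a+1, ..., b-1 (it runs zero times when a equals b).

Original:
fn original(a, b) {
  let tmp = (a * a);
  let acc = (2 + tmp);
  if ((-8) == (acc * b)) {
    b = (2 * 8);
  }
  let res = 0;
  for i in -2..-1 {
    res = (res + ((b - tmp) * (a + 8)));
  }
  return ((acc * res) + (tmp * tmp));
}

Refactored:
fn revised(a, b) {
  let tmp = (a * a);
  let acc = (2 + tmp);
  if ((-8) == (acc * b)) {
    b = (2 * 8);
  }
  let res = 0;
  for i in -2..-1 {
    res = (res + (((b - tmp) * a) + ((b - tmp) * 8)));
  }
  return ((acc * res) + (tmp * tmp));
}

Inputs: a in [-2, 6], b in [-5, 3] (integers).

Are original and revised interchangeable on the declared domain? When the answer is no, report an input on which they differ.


Changes here: arithmetic usage differs; the full 81-point sweep finds no disagreement.
verdict: equivalent


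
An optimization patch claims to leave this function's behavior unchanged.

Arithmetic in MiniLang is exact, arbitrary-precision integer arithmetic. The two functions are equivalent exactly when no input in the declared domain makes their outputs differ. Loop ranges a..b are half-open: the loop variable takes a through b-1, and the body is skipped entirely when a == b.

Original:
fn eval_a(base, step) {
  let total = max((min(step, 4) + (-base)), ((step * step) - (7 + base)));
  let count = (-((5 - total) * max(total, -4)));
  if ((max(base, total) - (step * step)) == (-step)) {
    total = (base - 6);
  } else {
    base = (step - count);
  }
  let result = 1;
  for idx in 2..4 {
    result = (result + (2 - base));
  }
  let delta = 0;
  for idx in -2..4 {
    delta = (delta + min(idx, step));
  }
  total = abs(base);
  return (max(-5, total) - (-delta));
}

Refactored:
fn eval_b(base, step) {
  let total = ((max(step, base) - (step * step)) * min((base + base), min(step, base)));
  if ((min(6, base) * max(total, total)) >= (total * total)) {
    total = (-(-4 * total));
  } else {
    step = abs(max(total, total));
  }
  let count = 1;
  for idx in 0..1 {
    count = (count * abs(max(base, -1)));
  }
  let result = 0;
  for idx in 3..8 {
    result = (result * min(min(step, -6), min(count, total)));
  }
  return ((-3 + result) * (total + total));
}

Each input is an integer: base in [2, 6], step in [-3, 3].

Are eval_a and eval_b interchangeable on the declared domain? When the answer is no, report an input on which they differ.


Consider the input base=2, step=-3.
eval_a: total = 0; count = 0; ((max(base, total) - (step * step)) == (-step)) -> false; base = -3; result = 1; [idx=2]; result = 6; [idx=3]; result = 11; delta = 0; [idx=-2]; delta = -3; [idx=-1]; delta = -6; [idx=0]; delta = -9; [idx=1]; delta = -12; [idx=2]; delta = -15; [idx=3]; delta = -18; total = 3; return -15
eval_b: total = 21; ((min(6, base) * max(total, total)) >= (total * total)) -> false; step = 21; count = 1; [idx=0]; count = 2; result = 0; [idx=3]; result = 0; [idx=4]; result = 0; [idx=5]; result = 0; [idx=6]; result = 0; [idx=7]; result = 0; return -126
-15 and -126 differ, so these are not the same function on this domain.
verdict: not equivalent; witness: base=2, step=-3


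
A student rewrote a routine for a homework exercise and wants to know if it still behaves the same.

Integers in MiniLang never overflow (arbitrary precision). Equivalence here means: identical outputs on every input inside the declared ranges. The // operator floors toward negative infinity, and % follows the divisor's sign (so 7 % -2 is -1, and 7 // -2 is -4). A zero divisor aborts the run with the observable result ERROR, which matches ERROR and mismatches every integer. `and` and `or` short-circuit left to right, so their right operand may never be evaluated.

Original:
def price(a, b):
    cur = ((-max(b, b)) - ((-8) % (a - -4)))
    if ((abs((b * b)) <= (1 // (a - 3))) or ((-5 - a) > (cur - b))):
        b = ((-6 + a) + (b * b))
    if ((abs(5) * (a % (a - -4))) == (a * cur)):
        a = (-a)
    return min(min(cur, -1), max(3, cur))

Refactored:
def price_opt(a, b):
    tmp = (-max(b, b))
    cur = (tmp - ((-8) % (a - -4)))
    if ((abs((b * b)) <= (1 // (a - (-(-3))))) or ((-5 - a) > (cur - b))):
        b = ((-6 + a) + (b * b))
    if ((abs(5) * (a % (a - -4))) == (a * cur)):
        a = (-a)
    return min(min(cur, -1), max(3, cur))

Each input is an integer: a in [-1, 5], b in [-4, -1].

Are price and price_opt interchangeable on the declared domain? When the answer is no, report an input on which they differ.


Equivalent — the differences include local variable names differ; and statement counts differ, yet no declared input distinguishes the two.
Tracing a=4, b=-4: price: cur := 4 | ((abs((b * b)) <= (1 // (a - 3))) or ((-5 - a) > (cur - b))): false | ((abs(5) * (a % (a - -4))) == (a * cur)): false | result -1 | price_opt: tmp := 4 | cur := 4 | ((abs((b * b)) <= (1 // (a - (-(-3))))) or ((-5 - a) > (cur - b))): false | ((abs(5) * (a % (a - -4))) == (a * cur)): false | result -1 — matching result -1.
Sweeping the whole domain (28 inputs) finds no disagreement.
verdict: equivalent


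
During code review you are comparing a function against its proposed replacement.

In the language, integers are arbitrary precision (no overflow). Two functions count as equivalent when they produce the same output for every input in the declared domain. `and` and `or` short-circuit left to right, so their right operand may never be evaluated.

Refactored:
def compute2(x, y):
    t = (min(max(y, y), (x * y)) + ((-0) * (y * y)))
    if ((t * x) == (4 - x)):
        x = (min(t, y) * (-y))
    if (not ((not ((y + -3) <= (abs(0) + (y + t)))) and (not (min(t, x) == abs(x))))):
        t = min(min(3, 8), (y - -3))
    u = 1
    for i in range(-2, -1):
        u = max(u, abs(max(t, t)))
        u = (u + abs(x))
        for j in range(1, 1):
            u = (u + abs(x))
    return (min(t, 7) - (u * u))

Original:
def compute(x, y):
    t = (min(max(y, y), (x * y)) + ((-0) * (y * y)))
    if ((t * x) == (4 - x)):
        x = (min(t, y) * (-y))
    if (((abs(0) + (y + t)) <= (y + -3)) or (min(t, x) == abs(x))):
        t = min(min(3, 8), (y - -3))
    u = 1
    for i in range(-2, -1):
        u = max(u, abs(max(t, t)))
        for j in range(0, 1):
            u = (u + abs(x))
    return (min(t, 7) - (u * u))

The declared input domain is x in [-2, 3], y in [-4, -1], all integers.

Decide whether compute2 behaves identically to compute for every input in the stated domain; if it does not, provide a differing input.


There is a counterexample at x=-2, y=-4: -10 on one side, -40 on the other.
compute: t := -4 | ((t * x) == (4 - x)): false | (((abs(0) + (y + t)) <= (y + -3)) or (min(t, x) == abs(x))): true | t := -1 | u := 1 | iter i=-2: | u := 1 | iter j=0: | u := 3 | result -10
compute2: t := -4 | ((t * x) == (4 - x)): false | (not ((not ((y + -3) <= (abs(0) + (y + t)))) and (not (min(t, x) == abs(x))))): false | u := 1 | iter i=-2: | u := 4 | u := 6 | loop over j: empty range | result -40
verdict: not equivalent; witness: x=-2, y=-4


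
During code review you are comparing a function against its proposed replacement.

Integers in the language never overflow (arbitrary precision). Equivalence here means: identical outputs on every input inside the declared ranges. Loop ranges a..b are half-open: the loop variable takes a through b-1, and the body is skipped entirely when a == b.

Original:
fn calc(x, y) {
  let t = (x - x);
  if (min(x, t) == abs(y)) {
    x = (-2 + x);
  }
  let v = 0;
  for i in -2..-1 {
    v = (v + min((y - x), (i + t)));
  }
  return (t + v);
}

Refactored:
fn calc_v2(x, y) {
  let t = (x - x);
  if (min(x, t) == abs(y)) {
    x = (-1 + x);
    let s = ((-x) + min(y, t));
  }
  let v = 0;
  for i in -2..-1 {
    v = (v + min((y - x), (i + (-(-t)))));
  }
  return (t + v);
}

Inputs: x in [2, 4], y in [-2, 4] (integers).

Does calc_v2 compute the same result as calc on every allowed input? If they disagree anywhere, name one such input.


These are not equivalent — on x=4, y=0 the outputs split (-2 vs -3).
calc: t = 0; (min(x, t) == abs(y)) -> true; x = 2; v = 0; [i=-2]; v = -2; return -2
calc_v2: t = 0; (min(x, t) == abs(y)) -> true; x = 3; s = -3; v = 0; [i=-2]; v = -3; return -3
verdict: not equivalent; witness: x=4, y=0


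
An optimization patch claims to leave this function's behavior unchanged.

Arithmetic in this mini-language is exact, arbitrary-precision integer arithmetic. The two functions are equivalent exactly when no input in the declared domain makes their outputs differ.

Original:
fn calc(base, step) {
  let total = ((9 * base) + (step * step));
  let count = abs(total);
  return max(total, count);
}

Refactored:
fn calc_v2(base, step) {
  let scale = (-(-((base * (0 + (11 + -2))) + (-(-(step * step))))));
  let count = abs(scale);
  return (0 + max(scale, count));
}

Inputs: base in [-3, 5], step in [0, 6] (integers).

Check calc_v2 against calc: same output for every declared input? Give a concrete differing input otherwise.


Reading the diff, among the changes: local variable names differ, plus constant usage differs, plus arithmetic usage differs.
One worked example (base=-2, step=0) — calc: total becomes -18; next count becomes 18; next final value 18; calc_v2: scale becomes -18; next count becomes 18; next final value 18; agreement on 18.
An exhaustive pass over the 63 declared inputs shows identical outputs.
verdict: equivalent


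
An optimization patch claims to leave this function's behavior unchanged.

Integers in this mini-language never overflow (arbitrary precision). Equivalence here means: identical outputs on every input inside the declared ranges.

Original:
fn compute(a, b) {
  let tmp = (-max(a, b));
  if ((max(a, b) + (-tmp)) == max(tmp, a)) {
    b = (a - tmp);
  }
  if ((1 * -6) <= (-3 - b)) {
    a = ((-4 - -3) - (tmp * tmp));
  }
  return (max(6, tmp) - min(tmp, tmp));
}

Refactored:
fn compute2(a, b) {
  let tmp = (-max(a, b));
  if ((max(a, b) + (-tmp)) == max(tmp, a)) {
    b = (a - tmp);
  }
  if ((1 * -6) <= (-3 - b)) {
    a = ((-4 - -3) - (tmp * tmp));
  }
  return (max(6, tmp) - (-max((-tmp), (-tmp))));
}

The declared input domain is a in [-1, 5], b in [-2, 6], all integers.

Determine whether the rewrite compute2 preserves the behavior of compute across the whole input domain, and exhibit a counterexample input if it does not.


The two versions differ — the changes include min/max/abs usage differs.
As a probe, take a=1, b=6: compute runs tmp := -6 | ((max(a, b) + (-tmp)) == max(tmp, a)): false | ((1 * -6) <= (-3 - b)): false | result 12; compute2 runs tmp := -6 | ((max(a, b) + (-tmp)) == max(tmp, a)): false | ((1 * -6) <= (-3 - b)): false | result 12; both end at 12.
Sweeping the whole domain (63 inputs) finds no disagreement.
verdict: equivalent


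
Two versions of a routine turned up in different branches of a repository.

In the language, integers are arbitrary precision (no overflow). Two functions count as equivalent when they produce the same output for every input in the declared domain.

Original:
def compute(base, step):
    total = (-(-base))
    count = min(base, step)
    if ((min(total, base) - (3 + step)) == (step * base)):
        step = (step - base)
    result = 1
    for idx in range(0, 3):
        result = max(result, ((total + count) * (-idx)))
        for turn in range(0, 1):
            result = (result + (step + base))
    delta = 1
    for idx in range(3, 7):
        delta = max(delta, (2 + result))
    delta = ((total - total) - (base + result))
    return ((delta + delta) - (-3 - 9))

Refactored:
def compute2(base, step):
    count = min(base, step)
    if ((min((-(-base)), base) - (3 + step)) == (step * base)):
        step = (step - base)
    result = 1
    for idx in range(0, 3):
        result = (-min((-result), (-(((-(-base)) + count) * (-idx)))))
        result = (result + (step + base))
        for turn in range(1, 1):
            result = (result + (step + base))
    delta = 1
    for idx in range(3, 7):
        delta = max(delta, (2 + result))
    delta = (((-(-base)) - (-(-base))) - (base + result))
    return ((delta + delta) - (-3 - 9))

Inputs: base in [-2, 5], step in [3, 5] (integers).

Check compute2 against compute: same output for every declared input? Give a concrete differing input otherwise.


This is a faithful refactor — loop structure differs, arithmetic usage differs, local variable names differ, min/max/abs usage differs, but the computed results match everywhere.
Tracing base=-2, step=5: compute: total=-2, then count=-2, then ((min(total, base) - (3 + step)) == (step * base)) is true, then step=7, then result=1, then (idx=0), then result=1, then (turn=0), then result=6, then (idx=1), then result=6, then (turn=0), then result=11, then (idx=2), then result=11, then (turn=0), then result=16, then delta=1, then (idx=3), then delta=18, then (idx=4), then delta=18, then (idx=5), then delta=18, then (idx=6), then delta=18, then delta=-14, then returns -16 | compute2: count=-2, then ((min((-(-base)), base) - (3 + step)) == (step * base)) is true, then step=7, then result=1, then (idx=0), then result=1, then result=6, then the loop over turn runs zero times, then (idx=1), then result=6, then result=11, then the loop over turn runs zero times, then (idx=2), then result=11, then result=16, then the loop over turn runs zero times, then delta=1, then (idx=3), then delta=18, then (idx=4), then delta=18, then (idx=5), then delta=18, then (idx=6), then delta=18, then delta=-14, then returns -16 — matching result -16.
Sweeping the whole domain (24 inputs) finds no disagreement.
verdict: equivalent


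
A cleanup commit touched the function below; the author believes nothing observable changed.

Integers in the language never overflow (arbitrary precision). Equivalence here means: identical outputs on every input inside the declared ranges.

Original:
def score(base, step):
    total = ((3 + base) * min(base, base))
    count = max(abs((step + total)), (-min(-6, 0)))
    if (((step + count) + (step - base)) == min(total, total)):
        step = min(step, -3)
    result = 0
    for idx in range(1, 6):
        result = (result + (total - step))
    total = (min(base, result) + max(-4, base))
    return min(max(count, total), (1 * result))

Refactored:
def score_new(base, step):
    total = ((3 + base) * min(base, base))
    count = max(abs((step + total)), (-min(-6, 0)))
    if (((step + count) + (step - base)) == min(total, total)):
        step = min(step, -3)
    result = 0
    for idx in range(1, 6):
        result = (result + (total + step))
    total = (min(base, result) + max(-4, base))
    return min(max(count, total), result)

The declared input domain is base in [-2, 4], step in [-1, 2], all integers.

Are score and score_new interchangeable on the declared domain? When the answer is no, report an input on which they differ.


Take base=-2, step=-1.
score: total = -2; count = 6; (((step + count) + (step - base)) == min(total, total)) -> false; result = 0; [idx=1]; result = -1; [idx=2]; result = -2; [idx=3]; result = -3; [idx=4]; result = -4; [idx=5]; result = -5; total = -7; return -5
score_new: total = -2; count = 6; (((step + count) + (step - base)) == min(total, total)) -> false; result = 0; [idx=1]; result = -3; [idx=2]; result = -6; [idx=3]; result = -9; [idx=4]; result = -12; [idx=5]; result = -15; total = -17; return -15
-5 != -15, so the rewrite changes behavior.
verdict: not equivalent; witness: base=-2, step=-1


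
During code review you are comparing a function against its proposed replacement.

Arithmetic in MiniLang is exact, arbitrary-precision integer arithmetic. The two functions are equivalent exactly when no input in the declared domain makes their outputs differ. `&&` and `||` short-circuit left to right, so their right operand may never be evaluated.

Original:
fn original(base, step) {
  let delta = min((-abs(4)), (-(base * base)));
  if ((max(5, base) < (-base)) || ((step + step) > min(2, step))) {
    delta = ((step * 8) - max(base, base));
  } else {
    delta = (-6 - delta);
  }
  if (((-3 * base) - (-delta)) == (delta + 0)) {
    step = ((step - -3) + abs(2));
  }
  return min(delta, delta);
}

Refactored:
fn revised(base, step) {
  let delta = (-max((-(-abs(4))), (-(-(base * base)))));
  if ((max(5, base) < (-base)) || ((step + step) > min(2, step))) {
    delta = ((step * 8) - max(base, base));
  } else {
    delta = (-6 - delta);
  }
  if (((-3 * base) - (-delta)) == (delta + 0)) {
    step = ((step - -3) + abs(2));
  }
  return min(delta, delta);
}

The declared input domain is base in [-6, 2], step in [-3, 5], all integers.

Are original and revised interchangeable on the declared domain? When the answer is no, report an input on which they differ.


Although min/max/abs usage differs, 81/81 inputs agree.
verdict: equivalent


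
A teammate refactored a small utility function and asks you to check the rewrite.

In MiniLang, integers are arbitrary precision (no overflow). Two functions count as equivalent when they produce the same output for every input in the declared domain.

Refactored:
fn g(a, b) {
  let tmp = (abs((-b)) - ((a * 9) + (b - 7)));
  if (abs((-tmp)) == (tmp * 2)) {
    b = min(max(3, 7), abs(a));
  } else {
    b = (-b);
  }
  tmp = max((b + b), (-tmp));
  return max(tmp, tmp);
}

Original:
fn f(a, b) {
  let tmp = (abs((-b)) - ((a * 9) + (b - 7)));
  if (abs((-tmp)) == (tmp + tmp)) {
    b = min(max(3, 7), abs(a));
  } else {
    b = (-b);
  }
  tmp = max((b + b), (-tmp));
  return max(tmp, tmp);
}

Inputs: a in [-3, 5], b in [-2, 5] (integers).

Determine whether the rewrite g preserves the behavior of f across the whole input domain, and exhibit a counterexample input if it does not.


Equivalent — the differences include constant usage differs, plus arithmetic usage differs, yet no declared input distinguishes the two.
As a probe, take a=-3, b=-1: f runs tmp := 36 | (abs((-tmp)) == (tmp + tmp)): false | b := 1 | tmp := 2 | result 2; g runs tmp := 36 | (abs((-tmp)) == (tmp * 2)): false | b := 1 | tmp := 2 | result 2; both end at 2.
Checked all 72 inputs in the declared domain: the outputs agree on every one.
verdict: equivalent


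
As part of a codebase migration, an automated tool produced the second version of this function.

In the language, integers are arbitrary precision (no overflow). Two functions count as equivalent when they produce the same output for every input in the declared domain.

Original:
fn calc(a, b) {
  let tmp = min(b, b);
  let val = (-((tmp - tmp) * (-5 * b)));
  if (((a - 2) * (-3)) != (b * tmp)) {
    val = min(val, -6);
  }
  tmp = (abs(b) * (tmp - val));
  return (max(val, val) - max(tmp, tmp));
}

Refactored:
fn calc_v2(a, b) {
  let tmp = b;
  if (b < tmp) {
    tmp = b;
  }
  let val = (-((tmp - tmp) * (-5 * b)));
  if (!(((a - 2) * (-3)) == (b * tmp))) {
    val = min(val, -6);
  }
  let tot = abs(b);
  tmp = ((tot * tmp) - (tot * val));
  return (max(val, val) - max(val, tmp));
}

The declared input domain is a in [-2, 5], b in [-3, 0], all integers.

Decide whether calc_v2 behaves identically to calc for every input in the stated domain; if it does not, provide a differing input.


Consider the input a=-1, b=-3.
calc: tmp becomes -3; next val becomes 0; next (((a - 2) * (-3)) != (b * tmp)) evaluates to false; next tmp becomes -9; next final value 9
calc_v2: tmp becomes -3; next (b < tmp) evaluates to false; next val becomes 0; next (!(((a - 2) * (-3)) == (b * tmp))) evaluates to false; next tot becomes 3; next tmp becomes -9; next final value 0
9 != 0, so the rewrite changes behavior.
verdict: not equivalent; witness: a=-1, b=-3


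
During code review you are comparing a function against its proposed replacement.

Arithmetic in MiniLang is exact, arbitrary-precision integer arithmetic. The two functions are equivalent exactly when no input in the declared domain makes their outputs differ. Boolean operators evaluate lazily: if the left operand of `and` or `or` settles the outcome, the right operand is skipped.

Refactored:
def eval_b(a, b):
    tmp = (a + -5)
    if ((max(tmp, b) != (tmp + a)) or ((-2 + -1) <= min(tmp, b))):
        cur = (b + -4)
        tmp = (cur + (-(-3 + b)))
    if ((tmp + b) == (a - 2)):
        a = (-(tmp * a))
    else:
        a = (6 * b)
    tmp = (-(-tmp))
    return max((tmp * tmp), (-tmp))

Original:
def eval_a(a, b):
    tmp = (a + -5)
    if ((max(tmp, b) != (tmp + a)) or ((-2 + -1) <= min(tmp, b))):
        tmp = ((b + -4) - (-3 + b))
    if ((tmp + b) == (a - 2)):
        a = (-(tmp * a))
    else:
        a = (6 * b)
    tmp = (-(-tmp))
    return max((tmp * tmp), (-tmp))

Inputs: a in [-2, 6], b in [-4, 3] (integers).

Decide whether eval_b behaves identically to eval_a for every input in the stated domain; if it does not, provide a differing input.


Comparing the listings, the differences include: arithmetic usage differs, statement counts differ, local variable names differ.
Spot check at a=0, b=-4 — eval_a: tmp=-5, then ((max(tmp, b) != (tmp + a)) or ((-2 + -1) <= min(tmp, b))) is true, then tmp=-1, then ((tmp + b) == (a - 2)) is false, then a=-24, then tmp=-1, then returns 1. eval_b: tmp=-5, then ((max(tmp, b) != (tmp + a)) or ((-2 + -1) <= min(tmp, b))) is true, then cur=-8, then tmp=-1, then ((tmp + b) == (a - 2)) is false, then a=-24, then tmp=-1, then returns 1. Both give 1.
Sweeping the whole domain (72 inputs) finds no disagreement.
verdict: equivalent


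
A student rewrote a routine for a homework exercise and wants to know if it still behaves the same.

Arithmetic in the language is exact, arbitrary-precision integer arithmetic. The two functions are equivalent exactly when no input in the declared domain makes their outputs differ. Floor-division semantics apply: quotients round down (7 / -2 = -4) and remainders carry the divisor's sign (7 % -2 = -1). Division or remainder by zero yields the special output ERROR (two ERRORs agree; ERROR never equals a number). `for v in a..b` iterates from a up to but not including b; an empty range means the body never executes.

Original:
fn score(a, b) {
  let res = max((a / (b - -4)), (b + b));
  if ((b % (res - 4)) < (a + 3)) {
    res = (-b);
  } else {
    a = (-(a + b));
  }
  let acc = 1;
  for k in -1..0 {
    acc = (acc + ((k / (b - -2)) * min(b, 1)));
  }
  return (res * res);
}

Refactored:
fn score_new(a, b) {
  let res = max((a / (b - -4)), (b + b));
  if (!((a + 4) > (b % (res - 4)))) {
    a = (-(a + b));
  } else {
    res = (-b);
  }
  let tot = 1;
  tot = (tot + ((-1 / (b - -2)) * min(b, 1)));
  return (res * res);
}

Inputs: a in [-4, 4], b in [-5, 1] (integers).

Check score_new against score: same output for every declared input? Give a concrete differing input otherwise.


Consider the input a=-4, b=-1.
score: res := -2 | ((b % (res - 4)) < (a + 3)): false | a := 5 | acc := 1 | iter k=-1: | acc := 2 | result 4
score_new: res := -2 | (!((a + 4) > (b % (res - 4)))): false | res := 1 | tot := 1 | tot := 2 | result 1
4 against 1: the behavior changed.
verdict: not equivalent; witness: a=-4, b=-1
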